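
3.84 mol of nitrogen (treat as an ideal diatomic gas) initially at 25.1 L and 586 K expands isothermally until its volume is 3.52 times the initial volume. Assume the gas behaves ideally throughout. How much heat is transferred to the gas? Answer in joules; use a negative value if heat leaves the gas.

23500 J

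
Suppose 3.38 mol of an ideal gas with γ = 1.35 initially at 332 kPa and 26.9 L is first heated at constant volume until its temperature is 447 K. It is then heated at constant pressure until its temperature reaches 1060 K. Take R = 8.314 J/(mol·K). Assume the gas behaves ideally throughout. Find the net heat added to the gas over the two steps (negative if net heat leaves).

T₁ = P₁V₁/(nR) = 332×26.9/(3.38×8.314) = 318 K.
Step 1 — Isochoric: V stays 26.9 L; P/T = const ⇒ T₂ = 447 K, P₂ = 467 kPa.
W = 0 (no volume change).
ΔU = nCvΔT = 3.38×23.8×(447−318) = 10400 J.
Q = ΔU = 10400 J.
State after step 1: P = 467 kPa, V = 26.9 L, T = 447 K.
Step 2 — Isobaric: P stays 467 kPa; V/T = const ⇒ T₂ = 1060 K, V₂ = 63.8 L.
W = PΔV = 467×(63.8−26.9) kPa·L = 17200 J.
ΔU = nCvΔT = 3.38×23.8×(1060−447) = 49200 J.
Q = ΔU + W = nCpΔT = 66400 J.
Net over both steps: W = 17200 J, Q = 76800 J, ΔU = 59600 J.

76800 J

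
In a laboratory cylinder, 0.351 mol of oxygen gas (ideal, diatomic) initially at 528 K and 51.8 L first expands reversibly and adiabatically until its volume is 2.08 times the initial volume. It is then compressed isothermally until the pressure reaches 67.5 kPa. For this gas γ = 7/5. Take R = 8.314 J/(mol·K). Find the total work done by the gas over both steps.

P₁ = nRT₁/V₁ = 0.351×8.314×528/51.8 = 29.7 kPa.
Step 1 — Adiabatic: TV^(γ−1) = const ⇒ T₂ = 528×(0.481)^0.400 = 394 K; PV^γ = const ⇒ P₂ = 10.7 kPa.
ΔU = nCvΔT = 0.351×20.8×(394−528) = -978 J.
Q = 0 for an adiabatic process, so W = −ΔU = 978 J.
State after step 1: P = 10.7 kPa, V = 108 L, T = 394 K.
Step 2 — Isothermal: T stays 394 K; PV = const ⇒ V₂ = 17.0 L, P₂ = 67.5 kPa.
ΔU = 0 (ideal gas, T constant).
W = nRT ln(V₂/V₁) = 0.351×8.314×394×ln(0.158) = -2120 J.
Q = ΔU + W = -2120 J.
Net over both steps: W = -1140 J, Q = -2120 J, ΔU = -978 J.

-1140 J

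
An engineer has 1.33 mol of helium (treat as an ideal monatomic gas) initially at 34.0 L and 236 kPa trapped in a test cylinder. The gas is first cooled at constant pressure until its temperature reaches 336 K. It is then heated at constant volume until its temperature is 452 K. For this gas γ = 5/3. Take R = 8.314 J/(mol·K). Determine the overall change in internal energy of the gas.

-4540 J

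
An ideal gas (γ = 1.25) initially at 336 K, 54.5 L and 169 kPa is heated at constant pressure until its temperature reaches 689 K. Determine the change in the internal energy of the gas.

n = P₁V₁/(RT₁) = 169×54.5/(8.314×336) = 3.30 mol.
Isobaric: P stays 169 kPa; V/T = const ⇒ T₂ = 689 K, V₂ = 112 L.
For an ideal gas ΔU = nCvΔT with Cv = R/(γ−1) = 33.3 J/(mol·K).
ΔU = 3.30×33.3×(689−336) = 38700 J.

38700 J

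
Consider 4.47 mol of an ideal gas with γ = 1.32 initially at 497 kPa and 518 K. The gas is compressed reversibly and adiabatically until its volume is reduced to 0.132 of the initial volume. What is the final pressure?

V₁ = nRT₁/P₁ = 4.47×8.314×518/497 = 38.7 L.
Adiabatic: TV^(γ−1) = const ⇒ T₂ = 518×(7.58)^0.320 = 990 K; PV^γ = const ⇒ P₂ = 7200 kPa.

7200 kPa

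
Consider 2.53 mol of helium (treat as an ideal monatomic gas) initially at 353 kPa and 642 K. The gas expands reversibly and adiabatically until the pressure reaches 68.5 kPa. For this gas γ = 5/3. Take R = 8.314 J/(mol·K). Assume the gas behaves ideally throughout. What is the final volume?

V₁ = nRT₁/P₁ = 2.53×8.314×642/353 = 38.3 L.
Adiabatic: T₂/T₁ = (P₂/P₁)^((γ−1)/γ) ⇒ T₂ = 642×(0.194)^0.400 = 333 K; V₂ = 102 L.

102 L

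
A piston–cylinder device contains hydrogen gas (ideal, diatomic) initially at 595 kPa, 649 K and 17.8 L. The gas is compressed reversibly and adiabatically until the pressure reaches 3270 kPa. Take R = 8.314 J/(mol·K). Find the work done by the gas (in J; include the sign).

-16600 J

n = P₁V₁/(RT₁) = 595×17.8/(8.314×649) = 1.96 mol.
Adiabatic: T₂/T₁ = (P₂/P₁)^((γ−1)/γ) ⇒ T₂ = 649×(5.50)^0.286 = 1060 K; V₂ = 5.27 L.
ΔU = nCvΔT = 1.96×20.8×(1060−649) = 16600 J.
Q = 0 for an adiabatic process, so W = −ΔU = -16600 J.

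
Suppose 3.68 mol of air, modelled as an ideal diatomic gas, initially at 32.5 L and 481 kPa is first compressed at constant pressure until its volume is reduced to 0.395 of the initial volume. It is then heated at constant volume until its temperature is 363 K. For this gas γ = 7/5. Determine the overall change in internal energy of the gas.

T₁ = P₁V₁/(nR) = 481×32.5/(3.68×8.314) = 511 K.
Step 1 — Isobaric: P stays 481 kPa; V/T = const ⇒ T₂ = 202 K, V₂ = 12.8 L.
W = PΔV = 481×(12.8−32.5) kPa·L = -9460 J.
ΔU = nCvΔT = 3.68×20.8×(202−511) = -23600 J.
Q = ΔU + W = nCpΔT = -33100 J.
State after step 1: P = 481 kPa, V = 12.8 L, T = 202 K.
Step 2 — Isochoric: V stays 12.8 L; P/T = const ⇒ T₂ = 363 K, P₂ = 865 kPa.
W = 0 (no volume change).
ΔU = nCvΔT = 3.68×20.8×(363−202) = 12300 J.
Q = ΔU = 12300 J.
Net over both steps: W = -9460 J, Q = -20800 J, ΔU = -11300 J.

-11300 J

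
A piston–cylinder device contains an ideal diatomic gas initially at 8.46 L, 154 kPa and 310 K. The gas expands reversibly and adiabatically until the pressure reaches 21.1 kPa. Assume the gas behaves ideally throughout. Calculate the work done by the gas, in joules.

n = P₁V₁/(RT₁) = 154×8.46/(8.314×310) = 0.505 mol.
Adiabatic: T₂/T₁ = (P₂/P₁)^((γ−1)/γ) ⇒ T₂ = 310×(0.137)^0.286 = 176 K; V₂ = 35.0 L.
ΔU = nCvΔT = 0.505×20.8×(176−310) = -1410 J.
Q = 0 for an adiabatic process, so W = −ΔU = 1410 J.

1410 J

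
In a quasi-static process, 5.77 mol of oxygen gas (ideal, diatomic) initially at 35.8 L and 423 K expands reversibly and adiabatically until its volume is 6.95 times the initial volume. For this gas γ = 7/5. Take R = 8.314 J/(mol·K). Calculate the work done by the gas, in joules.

P₁ = nRT₁/V₁ = 5.77×8.314×423/35.8 = 567 kPa.
Adiabatic: TV^(γ−1) = const ⇒ T₂ = 423×(0.144)^0.400 = 195 K; PV^γ = const ⇒ P₂ = 37.6 kPa.
ΔU = nCvΔT = 5.77×20.8×(195−423) = -27400 J.
Q = 0 for an adiabatic process, so W = −ΔU = 27400 J.

27400 J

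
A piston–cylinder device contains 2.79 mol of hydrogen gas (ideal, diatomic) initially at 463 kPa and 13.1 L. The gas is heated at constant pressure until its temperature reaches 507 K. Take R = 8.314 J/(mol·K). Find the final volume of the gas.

25.4 L

T₁ = P₁V₁/(nR) = 463×13.1/(2.79×8.314) = 261 K.
Isobaric: P stays 463 kPa; V/T = const ⇒ T₂ = 507 K, V₂ = 25.4 L.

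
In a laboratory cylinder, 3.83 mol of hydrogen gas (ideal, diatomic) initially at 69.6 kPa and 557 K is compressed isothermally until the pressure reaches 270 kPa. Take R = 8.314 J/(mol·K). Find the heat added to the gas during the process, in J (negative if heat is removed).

V₁ = nRT₁/P₁ = 3.83×8.314×557/69.6 = 255 L.
Isothermal: T stays 557 K; PV = const ⇒ V₂ = 65.7 L, P₂ = 270 kPa.
ΔU = 0 (ideal gas, T constant).
W = nRT ln(V₂/V₁) = 3.83×8.314×557×ln(0.258) = -24000 J.
Q = ΔU + W = -24000 J.

-24000 J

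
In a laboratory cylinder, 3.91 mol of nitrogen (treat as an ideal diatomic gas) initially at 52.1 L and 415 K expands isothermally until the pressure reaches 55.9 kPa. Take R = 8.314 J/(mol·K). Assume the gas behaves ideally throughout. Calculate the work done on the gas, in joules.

-20700 J

P₁ = nRT₁/V₁ = 3.91×8.314×415/52.1 = 259 kPa.
Isothermal: T stays 415 K; PV = const ⇒ V₂ = 241 L, P₂ = 55.9 kPa.
W = nRT ln(V₂/V₁) = 3.91×8.314×415×ln(4.63) = 20700 J.
Work done on the gas = −W_by = -20700 J.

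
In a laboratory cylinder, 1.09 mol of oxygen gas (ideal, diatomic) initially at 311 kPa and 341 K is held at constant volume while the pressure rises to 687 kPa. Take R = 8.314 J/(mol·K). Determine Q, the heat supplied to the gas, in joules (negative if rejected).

V₁ = nRT₁/P₁ = 1.09×8.314×341/311 = 9.94 L.
Isochoric: V stays 9.94 L; P/T = const ⇒ T₂ = 753 K, P₂ = 687 kPa.
W = 0 (no volume change).
ΔU = nCvΔT = 1.09×20.8×(753−341) = 9340 J.
Q = ΔU = 9340 J.

9340 J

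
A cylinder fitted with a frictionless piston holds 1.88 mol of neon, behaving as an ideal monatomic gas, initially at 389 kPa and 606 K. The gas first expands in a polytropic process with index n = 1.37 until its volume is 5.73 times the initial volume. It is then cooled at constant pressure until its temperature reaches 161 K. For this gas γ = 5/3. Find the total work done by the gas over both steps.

9730 J

V₁ = nRT₁/P₁ = 1.88×8.314×606/389 = 24.3 L.
Step 1 — Polytropic n=1.37: T₂ = T₁(V₁/V₂)^(n−1) = 606×(0.175)^0.37 = 318 K; P₂ = P₁(V₁/V₂)^n = 35.6 kPa.
W = (P₁V₁−P₂V₂)/(n−1) = (389×24.3−35.6×140)/0.37 = 12200 J.
ΔU = nCvΔT = 1.88×12.5×(318−606) = -6760 J.
Q = ΔU + W = 5420 J.
State after step 1: P = 35.6 kPa, V = 140 L, T = 318 K.
Step 2 — Isobaric: P stays 35.6 kPa; V/T = const ⇒ T₂ = 161 K, V₂ = 70.7 L.
W = PΔV = 35.6×(70.7−140) kPa·L = -2450 J.
ΔU = nCvΔT = 1.88×12.5×(161−318) = -3670 J.
Q = ΔU + W = nCpΔT = -6120 J.
Net over both steps: W = 9730 J, Q = -701 J, ΔU = -10400 J.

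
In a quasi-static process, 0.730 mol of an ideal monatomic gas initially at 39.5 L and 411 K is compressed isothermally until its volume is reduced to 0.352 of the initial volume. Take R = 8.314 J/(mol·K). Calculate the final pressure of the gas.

P₁ = nRT₁/V₁ = 0.730×8.314×411/39.5 = 63.2 kPa.
Isothermal: T stays 411 K; PV = const ⇒ V₂ = 13.9 L, P₂ = 179 kPa.

179 kPa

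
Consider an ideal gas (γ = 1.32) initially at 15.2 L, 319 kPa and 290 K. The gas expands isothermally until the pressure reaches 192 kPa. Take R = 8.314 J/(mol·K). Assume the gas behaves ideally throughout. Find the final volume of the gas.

Isothermal: T stays 290 K; PV = const ⇒ V₂ = 25.3 L, P₂ = 192 kPa.

25.3 L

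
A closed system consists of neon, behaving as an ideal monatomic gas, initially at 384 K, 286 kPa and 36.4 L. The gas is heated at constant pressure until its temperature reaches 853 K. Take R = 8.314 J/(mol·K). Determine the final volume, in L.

80.9 L

Isobaric: P stays 286 kPa; V/T = const ⇒ T₂ = 853 K, V₂ = 80.9 L.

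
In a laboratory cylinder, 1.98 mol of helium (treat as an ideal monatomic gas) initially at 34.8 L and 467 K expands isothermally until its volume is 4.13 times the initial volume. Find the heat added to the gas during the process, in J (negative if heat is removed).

P₁ = nRT₁/V₁ = 1.98×8.314×467/34.8 = 221 kPa.
Isothermal: T stays 467 K; PV = const ⇒ V₂ = 144 L, P₂ = 53.5 kPa.
ΔU = 0 (ideal gas, T constant).
W = nRT ln(V₂/V₁) = 1.98×8.314×467×ln(4.13) = 10900 J.
Q = ΔU + W = 10900 J.

10900 J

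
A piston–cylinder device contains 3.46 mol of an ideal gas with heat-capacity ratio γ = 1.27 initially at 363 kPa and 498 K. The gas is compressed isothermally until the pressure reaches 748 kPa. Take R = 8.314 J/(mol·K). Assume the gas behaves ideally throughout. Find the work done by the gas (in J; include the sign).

V₁ = nRT₁/P₁ = 3.46×8.314×498/363 = 39.5 L.
Isothermal: T stays 498 K; PV = const ⇒ V₂ = 19.2 L, P₂ = 748 kPa.
W = nRT ln(V₂/V₁) = 3.46×8.314×498×ln(0.485) = -10400 J.

-10400 J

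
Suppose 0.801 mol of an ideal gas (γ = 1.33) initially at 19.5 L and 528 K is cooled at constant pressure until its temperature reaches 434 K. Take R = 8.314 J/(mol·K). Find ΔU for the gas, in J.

-1900 J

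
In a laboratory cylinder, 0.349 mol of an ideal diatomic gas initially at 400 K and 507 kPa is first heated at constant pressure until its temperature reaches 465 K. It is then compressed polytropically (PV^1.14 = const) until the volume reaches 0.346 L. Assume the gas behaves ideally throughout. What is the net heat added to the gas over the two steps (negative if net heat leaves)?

V₁ = nRT₁/P₁ = 0.349×8.314×400/507 = 2.29 L.
Step 1 — Isobaric: P stays 507 kPa; V/T = const ⇒ T₂ = 465 K, V₂ = 2.66 L.
W = PΔV = 507×(2.66−2.29) kPa·L = 189 J.
ΔU = nCvΔT = 0.349×20.8×(465−400) = 472 J.
Q = ΔU + W = nCpΔT = 660 J.
State after step 1: P = 507 kPa, V = 2.66 L, T = 465 K.
Step 2 — Polytropic n=1.14: T₂ = T₁(V₁/V₂)^(n−1) = 465×(7.69)^0.14 = 619 K; P₂ = P₁(V₁/V₂)^n = 5190 kPa.
W = (P₁V₁−P₂V₂)/(n−1) = (507×2.66−5190×0.346)/0.14 = -3190 J.
ΔU = nCvΔT = 0.349×20.8×(619−465) = 1120 J.
Q = ΔU + W = -2070 J.
Net over both steps: W = -3000 J, Q = -1410 J, ΔU = 1590 J.

-1410 J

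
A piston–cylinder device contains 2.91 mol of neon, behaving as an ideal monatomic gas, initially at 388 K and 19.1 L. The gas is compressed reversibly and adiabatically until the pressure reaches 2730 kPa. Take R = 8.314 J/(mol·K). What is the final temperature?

770 K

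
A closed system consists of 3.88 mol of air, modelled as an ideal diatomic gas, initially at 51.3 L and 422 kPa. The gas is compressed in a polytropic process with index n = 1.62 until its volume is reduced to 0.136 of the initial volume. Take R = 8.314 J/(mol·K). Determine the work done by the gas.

T₁ = P₁V₁/(nR) = 422×51.3/(3.88×8.314) = 671 K.
Polytropic n=1.62: T₂ = T₁(V₁/V₂)^(n−1) = 671×(7.35)^0.62 = 2310 K; P₂ = P₁(V₁/V₂)^n = 10700 kPa.
W = (P₁V₁−P₂V₂)/(n−1) = (422×51.3−10700×6.98)/0.62 = -85400 J.

-85400 J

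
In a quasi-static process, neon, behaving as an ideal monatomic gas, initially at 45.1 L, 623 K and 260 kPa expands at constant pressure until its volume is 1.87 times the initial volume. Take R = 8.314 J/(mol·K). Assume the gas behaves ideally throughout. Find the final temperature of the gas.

1170 K

Isobaric: P stays 260 kPa; V/T = const ⇒ T₂ = 1170 K, V₂ = 84.3 L.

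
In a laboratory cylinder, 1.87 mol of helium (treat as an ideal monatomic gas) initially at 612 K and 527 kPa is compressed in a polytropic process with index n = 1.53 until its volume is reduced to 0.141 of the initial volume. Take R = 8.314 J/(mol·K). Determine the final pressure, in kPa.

10600 kPa

V₁ = nRT₁/P₁ = 1.87×8.314×612/527 = 18.1 L.
Polytropic n=1.53: T₂ = T₁(V₁/V₂)^(n−1) = 612×(7.09)^0.53 = 1730 K; P₂ = P₁(V₁/V₂)^n = 10600 kPa.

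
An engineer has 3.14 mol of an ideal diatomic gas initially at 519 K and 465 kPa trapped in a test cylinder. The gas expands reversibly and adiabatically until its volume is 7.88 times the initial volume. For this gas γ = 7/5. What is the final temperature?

227 K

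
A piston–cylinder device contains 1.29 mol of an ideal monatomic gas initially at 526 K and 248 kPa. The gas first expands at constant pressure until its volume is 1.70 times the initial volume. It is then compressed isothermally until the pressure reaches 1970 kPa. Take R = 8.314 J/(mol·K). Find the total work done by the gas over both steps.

V₁ = nRT₁/P₁ = 1.29×8.314×526/248 = 22.7 L.
Step 1 — Isobaric: P stays 248 kPa; V/T = const ⇒ T₂ = 894 K, V₂ = 38.7 L.
W = PΔV = 248×(38.7−22.7) kPa·L = 3950 J.
ΔU = nCvΔT = 1.29×12.5×(894−526) = 5920 J.
Q = ΔU + W = nCpΔT = 9870 J.
State after step 1: P = 248 kPa, V = 38.7 L, T = 894 K.
Step 2 — Isothermal: T stays 894 K; PV = const ⇒ V₂ = 4.87 L, P₂ = 1970 kPa.
ΔU = 0 (ideal gas, T constant).
W = nRT ln(V₂/V₁) = 1.29×8.314×894×ln(0.126) = -19900 J.
Q = ΔU + W = -19900 J.
Net over both steps: W = -15900 J, Q = -10000 J, ΔU = 5920 J.

-15900 J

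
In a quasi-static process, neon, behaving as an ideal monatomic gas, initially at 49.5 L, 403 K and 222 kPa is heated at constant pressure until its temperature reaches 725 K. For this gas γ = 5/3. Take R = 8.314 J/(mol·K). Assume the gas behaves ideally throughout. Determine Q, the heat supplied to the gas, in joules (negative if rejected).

n = P₁V₁/(RT₁) = 222×49.5/(8.314×403) = 3.28 mol.
Isobaric: P stays 222 kPa; V/T = const ⇒ T₂ = 725 K, V₂ = 89.1 L.
W = PΔV = 222×(89.1−49.5) kPa·L = 8780 J.
ΔU = nCvΔT = 3.28×12.5×(725−403) = 13200 J.
Q = ΔU + W = nCpΔT = 22000 J.

22000 J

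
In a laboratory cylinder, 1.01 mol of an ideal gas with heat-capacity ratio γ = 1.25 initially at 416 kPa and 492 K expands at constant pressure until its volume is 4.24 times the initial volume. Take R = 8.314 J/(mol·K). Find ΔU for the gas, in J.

53500 J

V₁ = nRT₁/P₁ = 1.01×8.314×492/416 = 9.93 L.
Isobaric: P stays 416 kPa; V/T = const ⇒ T₂ = 2090 K, V₂ = 42.1 L.
For an ideal gas ΔU = nCvΔT with Cv = R/(γ−1) = 33.3 J/(mol·K).
ΔU = 1.01×33.3×(2090−492) = 53500 J.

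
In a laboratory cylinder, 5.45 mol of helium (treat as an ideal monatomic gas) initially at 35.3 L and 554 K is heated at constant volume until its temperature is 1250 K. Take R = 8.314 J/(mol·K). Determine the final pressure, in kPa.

P₁ = nRT₁/V₁ = 5.45×8.314×554/35.3 = 711 kPa.
Isochoric: V stays 35.3 L; P/T = const ⇒ T₂ = 1250 K, P₂ = 1600 kPa.

1600 kPa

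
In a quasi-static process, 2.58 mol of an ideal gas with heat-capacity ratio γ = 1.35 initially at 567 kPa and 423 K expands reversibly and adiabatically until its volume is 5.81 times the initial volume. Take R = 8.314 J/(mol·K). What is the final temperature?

V₁ = nRT₁/P₁ = 2.58×8.314×423/567 = 16.0 L.
Adiabatic: TV^(γ−1) = const ⇒ T₂ = 423×(0.172)^0.350 = 228 K; PV^γ = const ⇒ P₂ = 52.7 kPa.

228 K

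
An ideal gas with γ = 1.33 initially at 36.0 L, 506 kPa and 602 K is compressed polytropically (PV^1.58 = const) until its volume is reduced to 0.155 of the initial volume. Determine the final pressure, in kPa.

9630 kPa

Polytropic n=1.58: T₂ = T₁(V₁/V₂)^(n−1) = 602×(6.45)^0.58 = 1780 K; P₂ = P₁(V₁/V₂)^n = 9630 kPa.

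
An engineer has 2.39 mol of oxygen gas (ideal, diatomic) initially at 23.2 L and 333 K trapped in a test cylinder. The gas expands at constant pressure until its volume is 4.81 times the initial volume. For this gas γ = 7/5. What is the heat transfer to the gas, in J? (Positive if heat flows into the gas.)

P₁ = nRT₁/V₁ = 2.39×8.314×333/23.2 = 285 kPa.
Isobaric: P stays 285 kPa; V/T = const ⇒ T₂ = 1600 K, V₂ = 112 L.
W = PΔV = 285×(112−23.2) kPa·L = 25200 J.
ΔU = nCvΔT = 2.39×20.8×(1600−333) = 63000 J.
Q = ΔU + W = nCpΔT = 88200 J.

88200 J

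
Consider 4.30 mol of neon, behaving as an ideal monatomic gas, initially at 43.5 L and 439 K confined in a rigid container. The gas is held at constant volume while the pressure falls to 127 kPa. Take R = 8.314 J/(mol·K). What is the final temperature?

155 K

P₁ = nRT₁/V₁ = 4.30×8.314×439/43.5 = 361 kPa.
Isochoric: V stays 43.5 L; P/T = const ⇒ T₂ = 155 K, P₂ = 127 kPa.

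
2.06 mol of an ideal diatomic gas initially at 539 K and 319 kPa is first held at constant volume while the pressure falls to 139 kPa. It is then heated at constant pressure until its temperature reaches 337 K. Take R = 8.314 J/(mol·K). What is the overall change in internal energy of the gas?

-8650 J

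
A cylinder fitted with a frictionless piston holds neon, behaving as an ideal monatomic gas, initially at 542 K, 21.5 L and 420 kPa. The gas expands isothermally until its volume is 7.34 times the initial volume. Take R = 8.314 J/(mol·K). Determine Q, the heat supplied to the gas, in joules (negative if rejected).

18000 J

n = P₁V₁/(RT₁) = 420×21.5/(8.314×542) = 2.00 mol.
Isothermal: T stays 542 K; PV = const ⇒ V₂ = 158 L, P₂ = 57.2 kPa.
ΔU = 0 (ideal gas, T constant).
W = nRT ln(V₂/V₁) = 2.00×8.314×542×ln(7.34) = 18000 J.
Q = ΔU + W = 18000 J.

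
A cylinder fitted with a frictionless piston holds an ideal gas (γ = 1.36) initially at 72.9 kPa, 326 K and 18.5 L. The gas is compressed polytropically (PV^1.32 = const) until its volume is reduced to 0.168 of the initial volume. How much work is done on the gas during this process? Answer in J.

n = P₁V₁/(RT₁) = 72.9×18.5/(8.314×326) = 0.498 mol.
Polytropic n=1.32: T₂ = T₁(V₁/V₂)^(n−1) = 326×(5.95)^0.32 = 577 K; P₂ = P₁(V₁/V₂)^n = 768 kPa.
W = (P₁V₁−P₂V₂)/(n−1) = (72.9×18.5−768×3.11)/0.32 = -3240 J.
Work done on the gas = −W_by = 3240 J.

3240 J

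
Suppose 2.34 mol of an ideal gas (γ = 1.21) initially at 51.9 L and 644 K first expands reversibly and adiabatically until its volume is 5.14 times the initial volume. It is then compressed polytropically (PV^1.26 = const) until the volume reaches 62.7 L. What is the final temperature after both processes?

665 K

P₁ = nRT₁/V₁ = 2.34×8.314×644/51.9 = 241 kPa.
Step 1 — Adiabatic: TV^(γ−1) = const ⇒ T₂ = 644×(0.195)^0.210 = 457 K; PV^γ = const ⇒ P₂ = 33.3 kPa.
ΔU = nCvΔT = 2.34×39.6×(457−644) = -17400 J.
Q = 0 for an adiabatic process, so W = −ΔU = 17400 J.
State after step 1: P = 33.3 kPa, V = 267 L, T = 457 K.
Step 2 — Polytropic n=1.26: T₂ = T₁(V₁/V₂)^(n−1) = 457×(4.25)^0.26 = 665 K; P₂ = P₁(V₁/V₂)^n = 206 kPa.
W = (P₁V₁−P₂V₂)/(n−1) = (33.3×267−206×62.7)/0.26 = -15600 J.
ΔU = nCvΔT = 2.34×39.6×(665−457) = 19300 J.
Q = ΔU + W = 3720 J.
Net over both steps: W = 1740 J, Q = 3720 J, ΔU = 1980 J.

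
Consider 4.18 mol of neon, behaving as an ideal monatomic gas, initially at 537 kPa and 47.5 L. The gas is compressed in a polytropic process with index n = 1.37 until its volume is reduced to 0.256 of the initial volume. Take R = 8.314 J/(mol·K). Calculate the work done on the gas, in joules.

45200 J

T₁ = P₁V₁/(nR) = 537×47.5/(4.18×8.314) = 734 K.
Polytropic n=1.37: T₂ = T₁(V₁/V₂)^(n−1) = 734×(3.91)^0.37 = 1220 K; P₂ = P₁(V₁/V₂)^n = 3470 kPa.
W = (P₁V₁−P₂V₂)/(n−1) = (537×47.5−3470×12.2)/0.37 = -45200 J.
Work done on the gas = −W_by = 45200 J.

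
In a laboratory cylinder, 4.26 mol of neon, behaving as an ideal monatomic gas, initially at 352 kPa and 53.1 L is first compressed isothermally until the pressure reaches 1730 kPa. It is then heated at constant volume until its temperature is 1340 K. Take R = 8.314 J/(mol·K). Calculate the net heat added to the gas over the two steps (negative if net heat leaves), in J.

T₁ = P₁V₁/(nR) = 352×53.1/(4.26×8.314) = 528 K.
Step 1 — Isothermal: T stays 528 K; PV = const ⇒ V₂ = 10.8 L, P₂ = 1730 kPa.
ΔU = 0 (ideal gas, T constant).
W = nRT ln(V₂/V₁) = 4.26×8.314×528×ln(0.203) = -29800 J.
Q = ΔU + W = -29800 J.
State after step 1: P = 1730 kPa, V = 10.8 L, T = 528 K.
Step 2 — Isochoric: V stays 10.8 L; P/T = const ⇒ T₂ = 1340 K, P₂ = 4390 kPa.
W = 0 (no volume change).
ΔU = nCvΔT = 4.26×12.5×(1340−528) = 43200 J.
Q = ΔU = 43200 J.
Net over both steps: W = -29800 J, Q = 13400 J, ΔU = 43200 J.

13400 J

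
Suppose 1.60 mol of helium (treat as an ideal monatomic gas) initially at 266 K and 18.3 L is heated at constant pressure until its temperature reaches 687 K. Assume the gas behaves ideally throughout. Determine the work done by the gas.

P₁ = nRT₁/V₁ = 1.60×8.314×266/18.3 = 193 kPa.
Isobaric: P stays 193 kPa; V/T = const ⇒ T₂ = 687 K, V₂ = 47.3 L.
W = PΔV = 193×(47.3−18.3) kPa·L = 5600 J.

5600 J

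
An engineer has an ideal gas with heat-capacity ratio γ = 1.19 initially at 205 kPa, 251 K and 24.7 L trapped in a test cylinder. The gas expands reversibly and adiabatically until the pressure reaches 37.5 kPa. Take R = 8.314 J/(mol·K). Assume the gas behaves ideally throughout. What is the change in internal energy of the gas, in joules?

n = P₁V₁/(RT₁) = 205×24.7/(8.314×251) = 2.43 mol.
Adiabatic: T₂/T₁ = (P₂/P₁)^((γ−1)/γ) ⇒ T₂ = 251×(0.183)^0.160 = 191 K; V₂ = 103 L.
For an ideal gas ΔU = nCvΔT with Cv = R/(γ−1) = 43.8 J/(mol·K).
ΔU = 2.43×43.8×(191−251) = -6330 J.

-6330 J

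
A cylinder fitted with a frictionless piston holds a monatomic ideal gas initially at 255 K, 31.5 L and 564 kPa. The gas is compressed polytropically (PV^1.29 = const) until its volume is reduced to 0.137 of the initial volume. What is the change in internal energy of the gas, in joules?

20800 J

n = P₁V₁/(RT₁) = 564×31.5/(8.314×255) = 8.38 mol.
Polytropic n=1.29: T₂ = T₁(V₁/V₂)^(n−1) = 255×(7.30)^0.29 = 454 K; P₂ = P₁(V₁/V₂)^n = 7330 kPa.
For an ideal gas ΔU = nCvΔT with Cv = (3/2)R = 12.5 J/(mol·K).
ΔU = 8.38×12.5×(454−255) = 20800 J.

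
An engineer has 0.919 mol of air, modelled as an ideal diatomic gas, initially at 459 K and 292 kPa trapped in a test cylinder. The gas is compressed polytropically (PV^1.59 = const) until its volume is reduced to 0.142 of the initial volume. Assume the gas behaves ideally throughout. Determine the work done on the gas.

12900 J

V₁ = nRT₁/P₁ = 0.919×8.314×459/292 = 12.0 L.
Polytropic n=1.59: T₂ = T₁(V₁/V₂)^(n−1) = 459×(7.04)^0.59 = 1450 K; P₂ = P₁(V₁/V₂)^n = 6500 kPa.
W = (P₁V₁−P₂V₂)/(n−1) = (292×12.0−6500×1.71)/0.59 = -12900 J.
Work done on the gas = −W_by = 12900 J.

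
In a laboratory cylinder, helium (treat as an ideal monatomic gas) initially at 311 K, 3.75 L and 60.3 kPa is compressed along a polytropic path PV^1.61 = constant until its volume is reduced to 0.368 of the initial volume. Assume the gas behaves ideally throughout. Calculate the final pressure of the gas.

302 kPa

Polytropic n=1.61: T₂ = T₁(V₁/V₂)^(n−1) = 311×(2.72)^0.61 = 572 K; P₂ = P₁(V₁/V₂)^n = 302 kPa.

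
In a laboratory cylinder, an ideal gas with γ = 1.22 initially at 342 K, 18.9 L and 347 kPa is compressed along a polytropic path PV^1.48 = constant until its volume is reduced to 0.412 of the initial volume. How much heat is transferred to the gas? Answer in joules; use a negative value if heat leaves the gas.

n = P₁V₁/(RT₁) = 347×18.9/(8.314×342) = 2.31 mol.
Polytropic n=1.48: T₂ = T₁(V₁/V₂)^(n−1) = 342×(2.43)^0.48 = 523 K; P₂ = P₁(V₁/V₂)^n = 1290 kPa.
W = (P₁V₁−P₂V₂)/(n−1) = (347×18.9−1290×7.79)/0.48 = -7250 J.
ΔU = nCvΔT = 2.31×37.8×(523−342) = 15800 J.
Q = ΔU + W = 8570 J.

8570 J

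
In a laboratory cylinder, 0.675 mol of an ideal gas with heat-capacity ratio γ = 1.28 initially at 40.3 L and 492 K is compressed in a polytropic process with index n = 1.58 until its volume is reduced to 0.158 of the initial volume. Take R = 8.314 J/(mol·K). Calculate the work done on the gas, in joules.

9120 J

P₁ = nRT₁/V₁ = 0.675×8.314×492/40.3 = 68.5 kPa.
Polytropic n=1.58: T₂ = T₁(V₁/V₂)^(n−1) = 492×(6.33)^0.58 = 1430 K; P₂ = P₁(V₁/V₂)^n = 1260 kPa.
W = (P₁V₁−P₂V₂)/(n−1) = (68.5×40.3−1260×6.37)/0.58 = -9120 J.
Work done on the gas = −W_by = 9120 J.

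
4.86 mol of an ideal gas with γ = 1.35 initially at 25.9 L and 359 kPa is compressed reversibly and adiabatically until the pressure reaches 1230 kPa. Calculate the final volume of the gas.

T₁ = P₁V₁/(nR) = 359×25.9/(4.86×8.314) = 230 K.
Adiabatic: T₂/T₁ = (P₂/P₁)^((γ−1)/γ) ⇒ T₂ = 230×(3.43)^0.259 = 317 K; V₂ = 10.4 L.

10.4 L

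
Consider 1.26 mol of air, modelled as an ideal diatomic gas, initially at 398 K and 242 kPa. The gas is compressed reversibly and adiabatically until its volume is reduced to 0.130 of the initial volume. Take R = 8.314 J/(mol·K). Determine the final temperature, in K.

V₁ = nRT₁/P₁ = 1.26×8.314×398/242 = 17.2 L.
Adiabatic: TV^(γ−1) = const ⇒ T₂ = 398×(7.69)^0.400 = 900 K; PV^γ = const ⇒ P₂ = 4210 kPa.

900 K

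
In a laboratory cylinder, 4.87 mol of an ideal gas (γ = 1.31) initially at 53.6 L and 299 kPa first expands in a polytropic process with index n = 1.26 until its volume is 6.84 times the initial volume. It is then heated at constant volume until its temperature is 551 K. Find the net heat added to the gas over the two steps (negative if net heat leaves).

44500 J

T₁ = P₁V₁/(nR) = 299×53.6/(4.87×8.314) = 396 K.
Step 1 — Polytropic n=1.26: T₂ = T₁(V₁/V₂)^(n−1) = 396×(0.146)^0.26 = 240 K; P₂ = P₁(V₁/V₂)^n = 26.5 kPa.
W = (P₁V₁−P₂V₂)/(n−1) = (299×53.6−26.5×367)/0.26 = 24300 J.
ΔU = nCvΔT = 4.87×26.8×(240−396) = -20300 J.
Q = ΔU + W = 3910 J.
State after step 1: P = 26.5 kPa, V = 367 L, T = 240 K.
Step 2 — Isochoric: V stays 367 L; P/T = const ⇒ T₂ = 551 K, P₂ = 60.9 kPa.
W = 0 (no volume change).
ΔU = nCvΔT = 4.87×26.8×(551−240) = 40600 J.
Q = ΔU = 40600 J.
Net over both steps: W = 24300 J, Q = 44500 J, ΔU = 20300 J.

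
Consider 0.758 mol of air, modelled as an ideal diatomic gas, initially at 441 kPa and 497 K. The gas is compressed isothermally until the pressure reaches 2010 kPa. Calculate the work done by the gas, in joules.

-4750 J

V₁ = nRT₁/P₁ = 0.758×8.314×497/441 = 7.10 L.
Isothermal: T stays 497 K; PV = const ⇒ V₂ = 1.56 L, P₂ = 2010 kPa.
W = nRT ln(V₂/V₁) = 0.758×8.314×497×ln(0.219) = -4750 J.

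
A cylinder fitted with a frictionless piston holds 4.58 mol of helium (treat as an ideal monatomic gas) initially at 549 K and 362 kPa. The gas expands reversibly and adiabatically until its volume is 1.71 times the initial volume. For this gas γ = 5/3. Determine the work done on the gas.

-9430 J

V₁ = nRT₁/P₁ = 4.58×8.314×549/362 = 57.7 L.
Adiabatic: TV^(γ−1) = const ⇒ T₂ = 549×(0.585)^0.667 = 384 K; PV^γ = const ⇒ P₂ = 148 kPa.
ΔU = nCvΔT = 4.58×12.5×(384−549) = -9430 J.
Q = 0 for an adiabatic process, so W = −ΔU = 9430 J.
Work done on the gas = −W_by = -9430 J.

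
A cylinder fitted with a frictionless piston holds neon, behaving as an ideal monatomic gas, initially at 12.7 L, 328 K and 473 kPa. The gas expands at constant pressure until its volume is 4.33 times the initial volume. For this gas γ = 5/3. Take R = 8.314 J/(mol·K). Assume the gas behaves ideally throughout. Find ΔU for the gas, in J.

n = P₁V₁/(RT₁) = 473×12.7/(8.314×328) = 2.20 mol.
Isobaric: P stays 473 kPa; V/T = const ⇒ T₂ = 1420 K, V₂ = 55.0 L.
For an ideal gas ΔU = nCvΔT with Cv = (3/2)R = 12.5 J/(mol·K).
ΔU = 2.20×12.5×(1420−328) = 30000 J.

30000 J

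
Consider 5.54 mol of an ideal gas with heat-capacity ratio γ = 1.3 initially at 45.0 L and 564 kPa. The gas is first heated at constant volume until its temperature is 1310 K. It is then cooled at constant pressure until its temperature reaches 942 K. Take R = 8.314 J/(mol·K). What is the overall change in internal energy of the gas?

60000 J

T₁ = P₁V₁/(nR) = 564×45.0/(5.54×8.314) = 551 K.
Step 1 — Isochoric: V stays 45.0 L; P/T = const ⇒ T₂ = 1310 K, P₂ = 1340 kPa.
W = 0 (no volume change).
ΔU = nCvΔT = 5.54×27.7×(1310−551) = 117000 J.
Q = ΔU = 117000 J.
State after step 1: P = 1340 kPa, V = 45.0 L, T = 1310 K.
Step 2 — Isobaric: P stays 1340 kPa; V/T = const ⇒ T₂ = 942 K, V₂ = 32.4 L.
W = PΔV = 1340×(32.4−45.0) kPa·L = -16900 J.
ΔU = nCvΔT = 5.54×27.7×(942−1310) = -56500 J.
Q = ΔU + W = nCpΔT = -73400 J.
Net over both steps: W = -16900 J, Q = 43100 J, ΔU = 60000 J.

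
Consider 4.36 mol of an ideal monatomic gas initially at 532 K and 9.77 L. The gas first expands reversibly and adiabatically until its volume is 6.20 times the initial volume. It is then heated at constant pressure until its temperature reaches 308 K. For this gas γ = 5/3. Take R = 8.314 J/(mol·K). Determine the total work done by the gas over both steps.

P₁ = nRT₁/V₁ = 4.36×8.314×532/9.77 = 1970 kPa.
Step 1 — Adiabatic: TV^(γ−1) = const ⇒ T₂ = 532×(0.161)^0.667 = 158 K; PV^γ = const ⇒ P₂ = 94.3 kPa.
ΔU = nCvΔT = 4.36×12.5×(158−532) = -20400 J.
Q = 0 for an adiabatic process, so W = −ΔU = 20400 J.
State after step 1: P = 94.3 kPa, V = 60.6 L, T = 158 K.
Step 2 — Isobaric: P stays 94.3 kPa; V/T = const ⇒ T₂ = 308 K, V₂ = 118 L.
W = PΔV = 94.3×(118−60.6) kPa·L = 5450 J.
ΔU = nCvΔT = 4.36×12.5×(308−158) = 8180 J.
Q = ΔU + W = nCpΔT = 13600 J.
Net over both steps: W = 25800 J, Q = 13600 J, ΔU = -12200 J.

25800 J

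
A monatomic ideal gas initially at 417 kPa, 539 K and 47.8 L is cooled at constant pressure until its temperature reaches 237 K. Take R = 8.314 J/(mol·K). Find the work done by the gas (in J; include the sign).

-11200 J

n = P₁V₁/(RT₁) = 417×47.8/(8.314×539) = 4.45 mol.
Isobaric: P stays 417 kPa; V/T = const ⇒ T₂ = 237 K, V₂ = 21.0 L.
W = PΔV = 417×(21.0−47.8) kPa·L = -11200 J.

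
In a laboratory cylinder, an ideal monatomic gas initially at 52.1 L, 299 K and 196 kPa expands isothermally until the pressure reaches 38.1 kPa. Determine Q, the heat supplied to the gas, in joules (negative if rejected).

16700 J

n = P₁V₁/(RT₁) = 196×52.1/(8.314×299) = 4.11 mol.
Isothermal: T stays 299 K; PV = const ⇒ V₂ = 268 L, P₂ = 38.1 kPa.
ΔU = 0 (ideal gas, T constant).
W = nRT ln(V₂/V₁) = 4.11×8.314×299×ln(5.14) = 16700 J.
Q = ΔU + W = 16700 J.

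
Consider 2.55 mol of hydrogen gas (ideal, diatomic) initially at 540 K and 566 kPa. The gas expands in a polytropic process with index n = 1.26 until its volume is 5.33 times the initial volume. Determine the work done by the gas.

15500 J

V₁ = nRT₁/P₁ = 2.55×8.314×540/566 = 20.2 L.
Polytropic n=1.26: T₂ = T₁(V₁/V₂)^(n−1) = 540×(0.188)^0.26 = 349 K; P₂ = P₁(V₁/V₂)^n = 68.7 kPa.
W = (P₁V₁−P₂V₂)/(n−1) = (566×20.2−68.7×108)/0.26 = 15500 J.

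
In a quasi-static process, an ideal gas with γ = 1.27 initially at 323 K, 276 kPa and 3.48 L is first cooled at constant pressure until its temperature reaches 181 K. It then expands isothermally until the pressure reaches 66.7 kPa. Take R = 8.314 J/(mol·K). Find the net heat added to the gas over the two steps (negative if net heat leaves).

n = P₁V₁/(RT₁) = 276×3.48/(8.314×323) = 0.358 mol.
Step 1 — Isobaric: P stays 276 kPa; V/T = const ⇒ T₂ = 181 K, V₂ = 1.95 L.
W = PΔV = 276×(1.95−3.48) kPa·L = -422 J.
ΔU = nCvΔT = 0.358×30.8×(181−323) = -1560 J.
Q = ΔU + W = nCpΔT = -1990 J.
State after step 1: P = 276 kPa, V = 1.95 L, T = 181 K.
Step 2 — Isothermal: T stays 181 K; PV = const ⇒ V₂ = 8.07 L, P₂ = 66.7 kPa.
ΔU = 0 (ideal gas, T constant).
W = nRT ln(V₂/V₁) = 0.358×8.314×181×ln(4.14) = 764 J.
Q = ΔU + W = 764 J.
Net over both steps: W = 342 J, Q = -1220 J, ΔU = -1560 J.

-1220 J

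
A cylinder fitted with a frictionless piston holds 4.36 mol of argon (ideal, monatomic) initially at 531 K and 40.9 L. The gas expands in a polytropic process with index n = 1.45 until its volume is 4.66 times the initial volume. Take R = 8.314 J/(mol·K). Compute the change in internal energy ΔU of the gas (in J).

-14400 J

P₁ = nRT₁/V₁ = 4.36×8.314×531/40.9 = 471 kPa.
Polytropic n=1.45: T₂ = T₁(V₁/V₂)^(n−1) = 531×(0.215)^0.45 = 266 K; P₂ = P₁(V₁/V₂)^n = 50.5 kPa.
For an ideal gas ΔU = nCvΔT with Cv = (3/2)R = 12.5 J/(mol·K).
ΔU = 4.36×12.5×(266−531) = -14400 J.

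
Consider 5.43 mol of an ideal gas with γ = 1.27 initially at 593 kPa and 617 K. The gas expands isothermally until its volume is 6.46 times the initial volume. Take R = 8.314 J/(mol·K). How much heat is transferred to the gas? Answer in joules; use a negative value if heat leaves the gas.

V₁ = nRT₁/P₁ = 5.43×8.314×617/593 = 47.0 L.
Isothermal: T stays 617 K; PV = const ⇒ V₂ = 303 L, P₂ = 91.8 kPa.
ΔU = 0 (ideal gas, T constant).
W = nRT ln(V₂/V₁) = 5.43×8.314×617×ln(6.46) = 52000 J.
Q = ΔU + W = 52000 J.

52000 J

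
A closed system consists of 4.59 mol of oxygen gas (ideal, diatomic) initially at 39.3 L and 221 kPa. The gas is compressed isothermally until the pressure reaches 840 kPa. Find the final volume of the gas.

T₁ = P₁V₁/(nR) = 221×39.3/(4.59×8.314) = 228 K.
Isothermal: T stays 228 K; PV = const ⇒ V₂ = 10.3 L, P₂ = 840 kPa.

10.3 L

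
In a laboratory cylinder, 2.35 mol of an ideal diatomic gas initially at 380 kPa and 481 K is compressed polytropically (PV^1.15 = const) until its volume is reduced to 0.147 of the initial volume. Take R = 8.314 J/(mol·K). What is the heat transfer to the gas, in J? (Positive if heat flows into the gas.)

-13000 J

V₁ = nRT₁/P₁ = 2.35×8.314×481/380 = 24.7 L.
Polytropic n=1.15: T₂ = T₁(V₁/V₂)^(n−1) = 481×(6.80)^0.15 = 641 K; P₂ = P₁(V₁/V₂)^n = 3450 kPa.
W = (P₁V₁−P₂V₂)/(n−1) = (380×24.7−3450×3.64)/0.15 = -20900 J.
ΔU = nCvΔT = 2.35×20.8×(641−481) = 7830 J.
Q = ΔU + W = -13000 J.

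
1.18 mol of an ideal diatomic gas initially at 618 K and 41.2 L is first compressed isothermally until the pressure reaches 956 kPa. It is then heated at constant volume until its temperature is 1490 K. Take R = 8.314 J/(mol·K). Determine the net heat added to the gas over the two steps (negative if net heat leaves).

P₁ = nRT₁/V₁ = 1.18×8.314×618/41.2 = 147 kPa.
Step 1 — Isothermal: T stays 618 K; PV = const ⇒ V₂ = 6.34 L, P₂ = 956 kPa.
ΔU = 0 (ideal gas, T constant).
W = nRT ln(V₂/V₁) = 1.18×8.314×618×ln(0.154) = -11300 J.
Q = ΔU + W = -11300 J.
State after step 1: P = 956 kPa, V = 6.34 L, T = 618 K.
Step 2 — Isochoric: V stays 6.34 L; P/T = const ⇒ T₂ = 1490 K, P₂ = 2300 kPa.
W = 0 (no volume change).
ΔU = nCvΔT = 1.18×20.8×(1490−618) = 21400 J.
Q = ΔU = 21400 J.
Net over both steps: W = -11300 J, Q = 10000 J, ΔU = 21400 J.

10000 J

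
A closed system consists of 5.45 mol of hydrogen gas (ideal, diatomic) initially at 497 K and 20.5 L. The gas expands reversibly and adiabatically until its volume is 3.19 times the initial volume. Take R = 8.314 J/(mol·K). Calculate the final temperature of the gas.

P₁ = nRT₁/V₁ = 5.45×8.314×497/20.5 = 1100 kPa.
Adiabatic: TV^(γ−1) = const ⇒ T₂ = 497×(0.313)^0.400 = 312 K; PV^γ = const ⇒ P₂ = 217 kPa.

312 K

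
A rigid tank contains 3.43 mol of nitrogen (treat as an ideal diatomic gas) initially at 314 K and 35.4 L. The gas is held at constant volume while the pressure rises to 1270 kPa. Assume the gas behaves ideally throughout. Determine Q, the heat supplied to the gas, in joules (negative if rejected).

90000 J

P₁ = nRT₁/V₁ = 3.43×8.314×314/35.4 = 253 kPa.
Isochoric: V stays 35.4 L; P/T = const ⇒ T₂ = 1580 K, P₂ = 1270 kPa.
W = 0 (no volume change).
ΔU = nCvΔT = 3.43×20.8×(1580−314) = 90000 J.
Q = ΔU = 90000 J.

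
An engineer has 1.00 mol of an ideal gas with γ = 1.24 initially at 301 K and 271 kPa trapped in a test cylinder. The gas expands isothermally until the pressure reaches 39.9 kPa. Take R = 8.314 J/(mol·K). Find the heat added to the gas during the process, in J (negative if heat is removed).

V₁ = nRT₁/P₁ = 1.00×8.314×301/271 = 9.23 L.
Isothermal: T stays 301 K; PV = const ⇒ V₂ = 62.7 L, P₂ = 39.9 kPa.
ΔU = 0 (ideal gas, T constant).
W = nRT ln(V₂/V₁) = 1.00×8.314×301×ln(6.79) = 4790 J.
Q = ΔU + W = 4790 J.

4790 J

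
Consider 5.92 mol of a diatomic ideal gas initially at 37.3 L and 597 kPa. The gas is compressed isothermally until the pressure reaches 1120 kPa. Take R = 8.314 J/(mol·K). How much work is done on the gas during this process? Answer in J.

14000 J

T₁ = P₁V₁/(nR) = 597×37.3/(5.92×8.314) = 452 K.
Isothermal: T stays 452 K; PV = const ⇒ V₂ = 19.9 L, P₂ = 1120 kPa.
W = nRT ln(V₂/V₁) = 5.92×8.314×452×ln(0.533) = -14000 J.
Work done on the gas = −W_by = 14000 J.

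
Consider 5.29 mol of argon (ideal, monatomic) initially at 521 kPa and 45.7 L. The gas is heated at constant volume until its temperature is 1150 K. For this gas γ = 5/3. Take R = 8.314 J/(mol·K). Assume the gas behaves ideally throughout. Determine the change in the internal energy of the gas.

T₁ = P₁V₁/(nR) = 521×45.7/(5.29×8.314) = 541 K.
Isochoric: V stays 45.7 L; P/T = const ⇒ T₂ = 1150 K, P₂ = 1110 kPa.
For an ideal gas ΔU = nCvΔT with Cv = (3/2)R = 12.5 J/(mol·K).
ΔU = 5.29×12.5×(1150−541) = 40200 J.

40200 J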